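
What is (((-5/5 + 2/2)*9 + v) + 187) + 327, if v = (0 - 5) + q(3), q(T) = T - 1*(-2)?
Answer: 514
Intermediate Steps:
q(T) = 2 + T (q(T) = T + 2 = 2 + T)
v = 0 (v = (0 - 5) + (2 + 3) = -5 + 5 = 0)
(((-5/5 + 2/2)*9 + v) + 187) + 327 = (((-5/5 + 2/2)*9 + 0) + 187) + 327 = (((-5*1/5 + 2*(1/2))*9 + 0) + 187) + 327 = (((-1 + 1)*9 + 0) + 187) + 327 = ((0*9 + 0) + 187) + 327 = ((0 + 0) + 187) + 327 = (0 + 187) + 327 = 187 + 327 = 514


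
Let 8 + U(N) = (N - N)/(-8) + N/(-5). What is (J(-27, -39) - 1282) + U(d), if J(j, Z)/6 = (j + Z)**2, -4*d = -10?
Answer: 49691/2 ≈ 24846.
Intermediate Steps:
d = 5/2 (d = -1/4*(-10) = 5/2 ≈ 2.5000)
U(N) = -8 - N/5 (U(N) = -8 + ((N - N)/(-8) + N/(-5)) = -8 + (0*(-1/8) + N*(-1/5)) = -8 + (0 - N/5) = -8 - N/5)
J(j, Z) = 6*(Z + j)**2 (J(j, Z) = 6*(j + Z)**2 = 6*(Z + j)**2)
(J(-27, -39) - 1282) + U(d) = (6*(-39 - 27)**2 - 1282) + (-8 - 1/5*5/2) = (6*(-66)**2 - 1282) + (-8 - 1/2) = (6*4356 - 1282) - 17/2 = (26136 - 1282) - 17/2 = 24854 - 17/2 = 49691/2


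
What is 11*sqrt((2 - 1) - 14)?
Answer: 11*I*sqrt(13) ≈ 39.661*I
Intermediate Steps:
11*sqrt((2 - 1) - 14) = 11*sqrt(1 - 14) = 11*sqrt(-13) = 11*(I*sqrt(13)) = 11*I*sqrt(13)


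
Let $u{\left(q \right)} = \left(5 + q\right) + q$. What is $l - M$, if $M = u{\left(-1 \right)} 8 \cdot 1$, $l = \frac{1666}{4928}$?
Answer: $- \frac{8329}{352} \approx -23.662$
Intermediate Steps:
$l = \frac{119}{352}$ ($l = 1666 \cdot \frac{1}{4928} = \frac{119}{352} \approx 0.33807$)
$u{\left(q \right)} = 5 + 2 q$
$M = 24$ ($M = \left(5 + 2 \left(-1\right)\right) 8 \cdot 1 = \left(5 - 2\right) 8 \cdot 1 = 3 \cdot 8 \cdot 1 = 24 \cdot 1 = 24$)
$l - M = \frac{119}{352} - 24 = - \frac{8329}{352}$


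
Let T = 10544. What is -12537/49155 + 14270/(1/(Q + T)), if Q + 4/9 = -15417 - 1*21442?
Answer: -55376262141661/147465 ≈ -3.7552e+8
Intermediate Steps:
Q = -331735/9 (Q = -4/9 + (-15417 - 1*21442) = -4/9 + (-15417 - 21442) = -4/9 - 36859 = -331735/9 ≈ -36859.)
-12537/49155 + 14270/(1/(Q + T)) = -12537/49155 + 14270/(1/(-331735/9 + 10544)) = -12537*1/49155 + 14270/(1/(-236839/9)) = -4179/16385 + 14270/(-9/236839) = -4179/16385 + 14270*(-236839/9) = -4179/16385 - 3379692530/9 = -55376262141661/147465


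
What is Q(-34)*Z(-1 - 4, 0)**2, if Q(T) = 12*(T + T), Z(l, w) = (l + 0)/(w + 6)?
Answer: -1700/3 ≈ -566.67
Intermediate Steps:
Z(l, w) = l/(6 + w)
Q(T) = 24*T (Q(T) = 12*(2*T) = 24*T)
Q(-34)*Z(-1 - 4, 0)**2 = (24*(-34))*((-1 - 4)/(6 + 0))**2 = -816*(-5/6)**2 = -816*25/36 = -1700/3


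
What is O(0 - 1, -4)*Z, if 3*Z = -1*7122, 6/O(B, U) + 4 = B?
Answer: 14244/5 ≈ 2848.8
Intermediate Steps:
O(B, U) = 6/(-4 + B)
Z = -2374 (Z = (-1*7122)/3 = (1/3)*(-7122) = -2374)
O(0 - 1, -4)*Z = (6/(-4 + (0 - 1)))*(-2374) = (6/(-4 - 1))*(-2374) = (6/(-5))*(-2374) = (6*(-1/5))*(-2374) = -6/5*(-2374) = 14244/5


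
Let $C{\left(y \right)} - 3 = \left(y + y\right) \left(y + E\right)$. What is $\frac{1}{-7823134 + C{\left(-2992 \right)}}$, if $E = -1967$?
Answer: $\frac{1}{21851525} \approx 4.5763 \cdot 10^{-8}$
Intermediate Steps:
$C{\left(y \right)} = 3 + 2 y \left(-1967 + y\right)$ ($C{\left(y \right)} = 3 + \left(y + y\right) \left(y - 1967\right) = 3 + 2 y \left(-1967 + y\right)$)
$\frac{1}{-7823134 + C{\left(-2992 \right)}} = \frac{1}{-7823134 + \left(3 - -11770528 + 2 \left(-2992\right)^{2}\right)} = \frac{1}{-7823134 + \left(3 + 11770528 + 2 \cdot 8952064\right)} = \frac{1}{-7823134 + \left(3 + 11770528 + 17904128\right)} = \frac{1}{-7823134 + 29674659} = \frac{1}{21851525}$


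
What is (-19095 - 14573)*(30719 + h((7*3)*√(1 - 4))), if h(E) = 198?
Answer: -1040913556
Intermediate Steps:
(-19095 - 14573)*(30719 + h((7*3)*√(1 - 4))) = (-19095 - 14573)*(30719 + 198) = -33668*30917 = -1040913556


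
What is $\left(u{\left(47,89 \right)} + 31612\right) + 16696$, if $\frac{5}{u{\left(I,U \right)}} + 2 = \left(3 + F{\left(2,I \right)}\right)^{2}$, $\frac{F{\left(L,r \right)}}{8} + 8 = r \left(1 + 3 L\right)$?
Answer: $\frac{319317764017}{6610039} \approx 48308.0$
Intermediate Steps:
$F{\left(L,r \right)} = -64 + 8 r \left(1 + 3 L\right)$
$u{\left(I,U \right)} = \frac{5}{-2 + \left(-61 + 56 I\right)^{2}}$ ($u{\left(I,U \right)} = \frac{5}{-2 + \left(3 + \left(-64 + 8 I + 24 \cdot 2 I\right)\right)^{2}} = \frac{5}{-2 + \left(3 + \left(-64 + 8 I + 48 I\right)\right)^{2}} = \frac{5}{-2 + \left(3 + \left(-64 + 56 I\right)\right)^{2}} = \frac{5}{-2 + \left(-61 + 56 I\right)^{2}}$)
$\left(u{\left(47,89 \right)} + 31612\right) + 16696 = \left(\frac{5}{-2 + \left(-61 + 56 \cdot 47\right)^{2}} + 31612\right) + 16696 = \left(\frac{5}{-2 + \left(-61 + 2632\right)^{2}} + 31612\right) + 16696 = \left(\frac{5}{-2 + 2571^{2}} + 31612\right) + 16696 = \left(\frac{5}{-2 + 6610041} + 31612\right) + 16696 = \left(\frac{5}{6610039} + 31612\right) + 16696 = \frac{208956552873}{6610039} + 16696 = \frac{319317764017}{6610039}$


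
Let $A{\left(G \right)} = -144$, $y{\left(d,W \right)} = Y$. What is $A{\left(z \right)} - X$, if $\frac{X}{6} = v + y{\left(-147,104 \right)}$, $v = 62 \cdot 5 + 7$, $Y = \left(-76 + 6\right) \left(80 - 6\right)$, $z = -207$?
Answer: $29034$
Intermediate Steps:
$Y = -5180$ ($Y = \left(-70\right) 74 = -5180$)
$y{\left(d,W \right)} = -5180$
$v = 317$ ($v = 310 + 7 = 317$)
$X = -29178$ ($X = 6 \left(317 - 5180\right) = 6 \left(-4863\right) = -29178$)
$A{\left(z \right)} - X = -144 - -29178 = -144 + 29178 = 29034$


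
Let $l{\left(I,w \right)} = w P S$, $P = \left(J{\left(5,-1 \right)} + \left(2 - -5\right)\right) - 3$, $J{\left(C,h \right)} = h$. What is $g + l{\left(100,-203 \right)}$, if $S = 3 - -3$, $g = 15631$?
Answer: $11977$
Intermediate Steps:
$P = 3$ ($P = \left(-1 + \left(2 - -5\right)\right) - 3 = \left(-1 + \left(2 + 5\right)\right) - 3 = \left(-1 + 7\right) - 3 = 6 - 3 = 3$)
$S = 6$ ($S = 3 + 3 = 6$)
$l{\left(I,w \right)} = 18 w$ ($l{\left(I,w \right)} = w 3 \cdot 6 = 3 w 6 = 18 w$)
$g + l{\left(100,-203 \right)} = 15631 + 18 \left(-203\right) = 15631 - 3654 = 11977$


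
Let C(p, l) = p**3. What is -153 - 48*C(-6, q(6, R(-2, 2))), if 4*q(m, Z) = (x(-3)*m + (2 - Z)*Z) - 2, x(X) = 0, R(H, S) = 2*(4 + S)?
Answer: 10215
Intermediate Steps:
R(H, S) = 8 + 2*S
q(m, Z) = -1/2 + Z*(2 - Z)/4 (q(m, Z) = ((0*m + (2 - Z)*Z) - 2)/4 = ((0 + Z*(2 - Z)) - 2)/4 = (Z*(2 - Z) - 2)/4 = (-2 + Z*(2 - Z))/4 = -1/2 + Z*(2 - Z)/4)
-153 - 48*C(-6, q(6, R(-2, 2))) = -153 - 48*(-6)**3 = -153 - 48*(-216) = -153 + 10368 = 10215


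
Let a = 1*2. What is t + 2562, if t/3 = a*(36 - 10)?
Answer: 2718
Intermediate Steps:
a = 2
t = 156 (t = 3*(2*(36 - 10)) = 3*(2*26) = 3*52 = 156)
t + 2562 = 156 + 2562 = 2718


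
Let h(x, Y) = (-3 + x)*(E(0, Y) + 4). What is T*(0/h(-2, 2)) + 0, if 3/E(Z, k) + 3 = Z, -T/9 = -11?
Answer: 0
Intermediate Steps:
T = 99 (T = -9*(-11) = 99)
E(Z, k) = 3/(-3 + Z)
h(x, Y) = -9 + 3*x (h(x, Y) = (-3 + x)*(3/(-3 + 0) + 4) = (-3 + x)*(3/(-3) + 4) = (-3 + x)*(3*(-⅓) + 4) = (-3 + x)*(-1 + 4) = (-3 + x)*3 = -9 + 3*x)
T*(0/h(-2, 2)) + 0 = 99*(0/(-9 + 3*(-2))) + 0 = 99*(0/(-9 - 6)) + 0 = 99*(0/(-15)) + 0 = 99*(0*(-1/15)) + 0 = 99*0 + 0 = 0 + 0 = 0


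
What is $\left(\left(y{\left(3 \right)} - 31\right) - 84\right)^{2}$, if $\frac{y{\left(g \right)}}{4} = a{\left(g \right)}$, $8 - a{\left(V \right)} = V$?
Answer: $9025$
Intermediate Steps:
$a{\left(V \right)} = 8 - V$
$y{\left(g \right)} = 32 - 4 g$ ($y{\left(g \right)} = 4 \left(8 - g\right) = 32 - 4 g$)
$\left(\left(y{\left(3 \right)} - 31\right) - 84\right)^{2} = \left(\left(\left(32 - 12\right) - 31\right) - 84\right)^{2} = \left(\left(20 - 31\right) - 84\right)^{2} = \left(-11 - 84\right)^{2} = \left(-95\right)^{2} = 9025$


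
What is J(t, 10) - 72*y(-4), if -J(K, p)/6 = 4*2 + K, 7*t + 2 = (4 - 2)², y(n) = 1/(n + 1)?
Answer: -180/7 ≈ -25.714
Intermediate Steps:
y(n) = 1/(1 + n)
t = 2/7 (t = -2/7 + (4 - 2)²/7 = -2/7 + (⅐)*2² = -2/7 + (⅐)*4 = -2/7 + 4/7 = 2/7 ≈ 0.28571)
J(K, p) = -48 - 6*K (J(K, p) = -6*(4*2 + K) = -6*(8 + K) = -48 - 6*K)
J(t, 10) - 72*y(-4) = (-48 - 6*2/7) - 72/(1 - 4) = (-48 - 12/7) - 72/(-3) = -348/7 - 72*(-⅓) = -348/7 + 24 = -180/7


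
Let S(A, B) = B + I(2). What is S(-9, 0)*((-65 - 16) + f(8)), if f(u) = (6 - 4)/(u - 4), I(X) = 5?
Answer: -805/2 ≈ -402.50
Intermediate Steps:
S(A, B) = 5 + B (S(A, B) = B + 5 = 5 + B)
f(u) = 2/(-4 + u)
S(-9, 0)*((-65 - 16) + f(8)) = (5 + 0)*((-65 - 16) + 2/(-4 + 8)) = 5*(-81 + 2/4) = 5*(-81 + 2*(¼)) = 5*(-81 + ½) = 5*(-161/2) = -805/2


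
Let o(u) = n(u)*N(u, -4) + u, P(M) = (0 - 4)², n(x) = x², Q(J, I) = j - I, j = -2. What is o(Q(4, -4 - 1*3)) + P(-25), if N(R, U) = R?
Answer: 146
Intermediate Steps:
Q(J, I) = -2 - I
P(M) = 16 (P(M) = (-4)² = 16)
o(u) = u + u³ (o(u) = u²*u + u = u³ + u = u + u³)
o(Q(4, -4 - 1*3)) + P(-25) = ((-2 - (-4 - 1*3)) + (-2 - (-4 - 1*3))³) + 16 = ((-2 - (-4 - 3)) + (-2 - (-4 - 3))³) + 16 = ((-2 - 1*(-7)) + (-2 - 1*(-7))³) + 16 = ((-2 + 7) + (-2 + 7)³) + 16 = (5 + 5³) + 16 = (5 + 125) + 16 = 130 + 16 = 146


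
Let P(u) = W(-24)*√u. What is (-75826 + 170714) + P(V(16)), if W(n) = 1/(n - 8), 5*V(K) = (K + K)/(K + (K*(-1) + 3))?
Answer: 94888 - √30/120 ≈ 94888.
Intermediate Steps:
V(K) = 2*K/15 (V(K) = ((K + K)/(K + (K*(-1) + 3)))/5 = ((2*K)/(K + (-K + 3)))/5 = ((2*K)/(K + (3 - K)))/5 = ((2*K)/3)/5 = ((2*K)*(⅓))/5 = (2*K/3)/5 = 2*K/15)
W(n) = 1/(-8 + n)
P(u) = -√u/32 (P(u) = √u/(-8 - 24) = √u/(-32) = -√u/32)
(-75826 + 170714) + P(V(16)) = (-75826 + 170714) - 4*√30/15/32 = 94888 - √30/120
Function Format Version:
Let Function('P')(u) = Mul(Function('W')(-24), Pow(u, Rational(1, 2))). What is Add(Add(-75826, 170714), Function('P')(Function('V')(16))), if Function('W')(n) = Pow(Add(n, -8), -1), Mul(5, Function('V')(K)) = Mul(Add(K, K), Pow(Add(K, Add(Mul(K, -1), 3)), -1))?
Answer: Add(94888, Mul(Rational(-1, 120), Pow(30, Rational(1, 2)))) ≈ 94888.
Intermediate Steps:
Function('V')(K) = Mul(Rational(2, 15), K) (Function('V')(K) = Mul(Rational(1, 5), Mul(Add(K, K), Pow(Add(K, Add(Mul(K, -1), 3)), -1))) = Mul(Rational(1, 5), Mul(Mul(2, K), Pow(Add(K, Add(Mul(-1, K), 3)), -1))) = Mul(Rational(1, 5), Mul(Mul(2, K), Pow(Add(K, Add(3, Mul(-1, K))), -1))) = Mul(Rational(1, 5), Mul(Mul(2, K), Pow(3, -1))) = Mul(Rational(1, 5), Mul(Mul(2, K), Rational(1, 3))) = Mul(Rational(1, 5), Mul(Rational(2, 3), K)) = Mul(Rational(2, 15), K))
Function('W')(n) = Pow(Add(-8, n), -1)
Function('P')(u) = Mul(Rational(-1, 32), Pow(u, Rational(1, 2))) (Function('P')(u) = Mul(Pow(Add(-8, -24), -1), Pow(u, Rational(1, 2))) = Mul(Pow(-32, -1), Pow(u, Rational(1, 2))) = Mul(Rational(-1, 32), Pow(u, Rational(1, 2))))
Add(Add(-75826, 170714), Function('P')(Function('V')(16))) = Add(Add(-75826, 170714), Mul(Rational(-1, 32), Pow(Mul(Rational(2, 15), 16), Rational(1, 2)))) = Add(94888, Mul(Rational(-1, 32), Pow(Rational(32, 15), Rational(1, 2)))) = Add(94888, Mul(Rational(-1, 32), Mul(Rational(4, 15), Pow(30, Rational(1, 2))))) = Add(94888, Mul(Rational(-1, 120), Pow(30, Rational(1, 2))))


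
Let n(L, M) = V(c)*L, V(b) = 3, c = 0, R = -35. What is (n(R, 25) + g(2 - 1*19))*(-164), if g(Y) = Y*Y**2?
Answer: 822952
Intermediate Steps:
g(Y) = Y**3
n(L, M) = 3*L
(n(R, 25) + g(2 - 1*19))*(-164) = (3*(-35) + (2 - 1*19)**3)*(-164) = (-105 + (2 - 19)**3)*(-164) = (-105 + (-17)**3)*(-164) = (-105 - 4913)*(-164) = -5018*(-164) = 822952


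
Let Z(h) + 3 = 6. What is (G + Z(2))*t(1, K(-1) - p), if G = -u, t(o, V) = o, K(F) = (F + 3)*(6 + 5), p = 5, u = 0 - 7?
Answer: 10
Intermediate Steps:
u = -7
K(F) = 33 + 11*F (K(F) = (3 + F)*11 = 33 + 11*F)
Z(h) = 3 (Z(h) = -3 + 6 = 3)
G = 7 (G = -1*(-7) = 7)
(G + Z(2))*t(1, K(-1) - p) = (7 + 3)*1 = 10*1 = 10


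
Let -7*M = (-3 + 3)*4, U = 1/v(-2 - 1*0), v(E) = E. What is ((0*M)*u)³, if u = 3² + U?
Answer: 0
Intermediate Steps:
U = -½ (U = 1/(-2 - 1*0) = 1/(-2 + 0) = 1/(-2) = -½ ≈ -0.50000)
M = 0 (M = -(-3 + 3)*4/7 = -0*4 = -⅐*0 = 0)
u = 17/2 (u = 3² - ½ = 9 - ½ = 17/2 ≈ 8.5000)
((0*M)*u)³ = ((0*0)*(17/2))³ = (0*(17/2))³ = 0³ = 0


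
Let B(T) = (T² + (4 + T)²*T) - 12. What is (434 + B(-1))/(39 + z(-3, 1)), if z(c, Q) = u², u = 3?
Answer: 69/8 ≈ 8.6250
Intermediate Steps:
z(c, Q) = 9 (z(c, Q) = 3² = 9)
B(T) = -12 + T² + T*(4 + T)² (B(T) = (T² + T*(4 + T)²) - 12 = -12 + T² + T*(4 + T)²)
(434 + B(-1))/(39 + z(-3, 1)) = (434 + (-12 + (-1)² - (4 - 1)²))/(39 + 9) = (434 + (-12 + 1 - 1*3²))/48 = (434 + (-12 + 1 - 1*9))*(1/48) = (434 + (-12 + 1 - 9))*(1/48) = (434 - 20)*(1/48) = 414*(1/48) = 69/8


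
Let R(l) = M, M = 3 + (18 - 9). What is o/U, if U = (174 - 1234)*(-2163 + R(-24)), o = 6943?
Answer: 131/43020 ≈ 0.0030451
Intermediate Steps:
M = 12 (M = 3 + 9 = 12)
R(l) = 12
U = 2280060 (U = (174 - 1234)*(-2163 + 12) = -1060*(-2151) = 2280060)
o/U = 6943/2280060 = 6943*(1/2280060) = 131/43020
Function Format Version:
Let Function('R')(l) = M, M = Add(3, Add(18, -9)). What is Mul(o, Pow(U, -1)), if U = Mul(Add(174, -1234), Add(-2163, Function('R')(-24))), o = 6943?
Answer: Rational(131, 43020) ≈ 0.0030451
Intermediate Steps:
M = 12 (M = Add(3, 9) = 12)
Function('R')(l) = 12
U = 2280060 (U = Mul(Add(174, -1234), Add(-2163, 12)) = Mul(-1060, -2151) = 2280060)
Mul(o, Pow(U, -1)) = Mul(6943, Pow(2280060, -1)) = Mul(6943, Rational(1, 2280060)) = Rational(131, 43020)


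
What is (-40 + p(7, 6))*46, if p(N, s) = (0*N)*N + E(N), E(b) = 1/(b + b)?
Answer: -12857/7 ≈ -1836.7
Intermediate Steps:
E(b) = 1/(2*b)
p(N, s) = 1/(2*N) (p(N, s) = (0*N)*N + 1/(2*N) = 0*N + 1/(2*N) = 0 + 1/(2*N) = 1/(2*N))
(-40 + p(7, 6))*46 = (-40 + (½)/7)*46 = (-40 + (½)*(⅐))*46 = (-40 + 1/14)*46 = -559/14*46 = -12857/7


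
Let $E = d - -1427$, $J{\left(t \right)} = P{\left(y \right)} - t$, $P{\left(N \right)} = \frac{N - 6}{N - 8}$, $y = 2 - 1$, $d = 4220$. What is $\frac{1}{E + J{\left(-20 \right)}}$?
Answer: $\frac{7}{39674} \approx 0.00017644$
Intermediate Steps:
$y = 1$ ($y = 2 - 1 = 1$)
$P{\left(N \right)} = \frac{-6 + N}{-8 + N}$
$J{\left(t \right)} = \frac{5}{7} - t$ ($J{\left(t \right)} = \frac{-6 + 1}{-8 + 1} - t = \frac{1}{-7} \left(-5\right) - t = \left(- \frac{1}{7}\right) \left(-5\right) - t = \frac{5}{7} - t$)
$E = 5647$ ($E = 4220 - -1427 = 4220 + 1427 = 5647$)
$\frac{1}{E + J{\left(-20 \right)}} = \frac{1}{5647 + \left(\frac{5}{7} - -20\right)} = \frac{1}{5647 + \left(\frac{5}{7} + 20\right)} = \frac{1}{5647 + \frac{145}{7}} = \frac{1}{\frac{39674}{7}} = \frac{7}{39674}$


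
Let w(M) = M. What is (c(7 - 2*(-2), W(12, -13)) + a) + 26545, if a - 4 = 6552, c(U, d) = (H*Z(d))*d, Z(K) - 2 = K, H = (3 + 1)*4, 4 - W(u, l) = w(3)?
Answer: 33149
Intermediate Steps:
W(u, l) = 1 (W(u, l) = 4 - 1*3 = 4 - 3 = 1)
H = 16 (H = 4*4 = 16)
Z(K) = 2 + K
c(U, d) = d*(32 + 16*d) (c(U, d) = (16*(2 + d))*d = (32 + 16*d)*d = d*(32 + 16*d))
a = 6556 (a = 4 + 6552 = 6556)
(c(7 - 2*(-2), W(12, -13)) + a) + 26545 = (16*1*(2 + 1) + 6556) + 26545 = (16*1*3 + 6556) + 26545 = (48 + 6556) + 26545 = 6604 + 26545 = 33149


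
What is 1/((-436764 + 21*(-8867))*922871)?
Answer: -1/574921869741 ≈ -1.7394e-12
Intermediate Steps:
1/((-436764 + 21*(-8867))*922871) = (1/922871)/(-436764 - 186207) = (1/922871)/(-622971) = -1/622971*1/922871 = -1/574921869741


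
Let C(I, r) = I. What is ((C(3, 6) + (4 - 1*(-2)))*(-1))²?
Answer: 81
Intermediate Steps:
((C(3, 6) + (4 - 1*(-2)))*(-1))² = ((3 + (4 - 1*(-2)))*(-1))² = ((3 + (4 + 2))*(-1))² = ((3 + 6)*(-1))² = (9*(-1))² = (-9)² = 81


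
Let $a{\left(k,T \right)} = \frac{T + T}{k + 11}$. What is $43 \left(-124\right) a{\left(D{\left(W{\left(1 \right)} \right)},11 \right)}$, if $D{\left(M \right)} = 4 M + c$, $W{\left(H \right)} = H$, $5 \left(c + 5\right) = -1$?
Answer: $- \frac{586520}{49} \approx -11970.0$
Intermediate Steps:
$c = - \frac{26}{5}$ ($c = -5 + \frac{1}{5} \left(-1\right) = -5 - \frac{1}{5} = - \frac{26}{5} \approx -5.2$)
$D{\left(M \right)} = - \frac{26}{5} + 4 M$ ($D{\left(M \right)} = 4 M - \frac{26}{5} = - \frac{26}{5} + 4 M$)
$a{\left(k,T \right)} = \frac{2 T}{11 + k}$
$43 \left(-124\right) a{\left(D{\left(W{\left(1 \right)} \right)},11 \right)} = 43 \left(-124\right) 2 \cdot 11 \frac{1}{11 + \left(- \frac{26}{5} + 4 \cdot 1\right)} = - 5332 \cdot 2 \cdot 11 \frac{1}{11 + \left(- \frac{26}{5} + 4\right)} = - 5332 \cdot 2 \cdot 11 \frac{1}{11 - \frac{6}{5}} = - 5332 \cdot 2 \cdot 11 \frac{1}{\frac{49}{5}} = - 5332 \cdot 2 \cdot 11 \cdot \frac{5}{49} = \left(-5332\right) \frac{110}{49} = - \frac{586520}{49}$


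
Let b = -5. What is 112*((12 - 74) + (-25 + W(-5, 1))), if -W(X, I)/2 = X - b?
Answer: -9744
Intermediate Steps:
W(X, I) = -10 - 2*X (W(X, I) = -2*(X - 1*(-5)) = -2*(X + 5) = -2*(5 + X) = -10 - 2*X)
112*((12 - 74) + (-25 + W(-5, 1))) = 112*((12 - 74) + (-25 + (-10 - 2*(-5)))) = 112*(-62 + (-25 + (-10 + 10))) = 112*(-62 + (-25 + 0)) = 112*(-62 - 25) = 112*(-87) = -9744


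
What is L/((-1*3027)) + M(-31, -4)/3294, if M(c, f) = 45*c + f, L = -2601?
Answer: 1444307/3323646 ≈ 0.43456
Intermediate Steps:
M(c, f) = f + 45*c
L/((-1*3027)) + M(-31, -4)/3294 = -2601/((-1*3027)) + (-4 + 45*(-31))/3294 = -2601/(-3027) + (-4 - 1395)*(1/3294) = -2601*(-1/3027) - 1399*1/3294 = 867/1009 - 1399/3294 = 1444307/3323646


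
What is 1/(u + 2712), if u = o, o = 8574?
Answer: 1/11286 ≈ 8.8605e-5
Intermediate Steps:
u = 8574
1/(u + 2712) = 1/(8574 + 2712) = 1/11286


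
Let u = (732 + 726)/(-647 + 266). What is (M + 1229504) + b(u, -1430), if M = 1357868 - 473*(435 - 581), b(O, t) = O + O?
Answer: 337365638/127 ≈ 2.6564e+6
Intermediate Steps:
u = -486/127 (u = 1458/(-381) = 1458*(-1/381) = -486/127 ≈ -3.8268)
b(O, t) = 2*O
M = 1426926 (M = 1357868 - 473*(-146) = 1357868 - 1*(-69058) = 1357868 + 69058 = 1426926)
(M + 1229504) + b(u, -1430) = (1426926 + 1229504) + 2*(-486/127) = 2656430 - 972/127 = 337365638/127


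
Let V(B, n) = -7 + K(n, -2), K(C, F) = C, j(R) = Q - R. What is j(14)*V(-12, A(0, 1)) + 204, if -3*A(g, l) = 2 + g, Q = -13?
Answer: 411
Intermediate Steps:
j(R) = -13 - R
A(g, l) = -2/3 - g/3 (A(g, l) = -(2 + g)/3 = -2/3 - g/3)
V(B, n) = -7 + n
j(14)*V(-12, A(0, 1)) + 204 = (-13 - 1*14)*(-7 + (-2/3 - 1/3*0)) + 204 = (-13 - 14)*(-7 + (-2/3 + 0)) + 204 = -27*(-7 - 2/3) + 204 = -27*(-23/3) + 204 = 207 + 204 = 411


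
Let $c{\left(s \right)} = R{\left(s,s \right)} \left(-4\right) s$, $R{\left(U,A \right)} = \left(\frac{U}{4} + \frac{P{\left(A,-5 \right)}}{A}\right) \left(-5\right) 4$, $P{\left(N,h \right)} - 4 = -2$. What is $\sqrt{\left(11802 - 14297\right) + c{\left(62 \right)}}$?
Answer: $\sqrt{74545} \approx 273.03$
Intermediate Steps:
$P{\left(N,h \right)} = 2$ ($P{\left(N,h \right)} = 4 - 2 = 2$)
$R{\left(U,A \right)} = - \frac{40}{A} - 5 U$ ($R{\left(U,A \right)} = \left(\frac{U}{4} + \frac{2}{A}\right) \left(-5\right) 4 = \left(\frac{2}{A} + \frac{U}{4}\right) \left(-5\right) 4 = \left(- \frac{10}{A} - \frac{5 U}{4}\right) 4 = - \frac{40}{A} - 5 U$)
$c{\left(s \right)} = s \left(20 s + \frac{160}{s}\right)$ ($c{\left(s \right)} = \left(- \frac{40}{s} - 5 s\right) \left(-4\right) s = \left(20 s + \frac{160}{s}\right) s = s \left(20 s + \frac{160}{s}\right)$)
$\sqrt{\left(11802 - 14297\right) + c{\left(62 \right)}} = \sqrt{\left(11802 - 14297\right) + \left(160 + 20 \cdot 62^{2}\right)} = \sqrt{\left(11802 - 14297\right) + \left(160 + 20 \cdot 3844\right)} = \sqrt{-2495 + \left(160 + 76880\right)} = \sqrt{-2495 + 77040} = \sqrt{74545}$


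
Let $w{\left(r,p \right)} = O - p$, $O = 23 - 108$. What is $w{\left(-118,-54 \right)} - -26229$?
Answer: $26198$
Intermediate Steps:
$O = -85$ ($O = 23 - 108 = -85$)
$w{\left(r,p \right)} = -85 - p$
$w{\left(-118,-54 \right)} - -26229 = \left(-85 - -54\right) - -26229 = \left(-85 + 54\right) + 26229 = -31 + 26229 = 26198$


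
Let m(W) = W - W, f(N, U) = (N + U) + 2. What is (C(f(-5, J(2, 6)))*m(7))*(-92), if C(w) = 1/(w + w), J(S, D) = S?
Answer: 0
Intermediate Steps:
f(N, U) = 2 + N + U
C(w) = 1/(2*w)
m(W) = 0
(C(f(-5, J(2, 6)))*m(7))*(-92) = ((1/(2*(2 - 5 + 2)))*0)*(-92) = (((½)/(-1))*0)*(-92) = (((½)*(-1))*0)*(-92) = -½*0*(-92) = 0*(-92) = 0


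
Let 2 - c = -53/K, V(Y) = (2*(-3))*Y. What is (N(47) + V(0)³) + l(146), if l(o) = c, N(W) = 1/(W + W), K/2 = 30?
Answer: 8161/2820 ≈ 2.8940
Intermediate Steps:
K = 60 (K = 2*30 = 60)
V(Y) = -6*Y
N(W) = 1/(2*W)
c = 173/60 (c = 2 - (-53)/60 = 2 - 1*(-53/60) = 2 + 53/60 = 173/60 ≈ 2.8833)
l(o) = 173/60
(N(47) + V(0)³) + l(146) = ((½)/47 + (-6*0)³) + 173/60 = ((½)*(1/47) + 0³) + 173/60 = (1/94 + 0) + 173/60 = 1/94 + 173/60 = 8161/2820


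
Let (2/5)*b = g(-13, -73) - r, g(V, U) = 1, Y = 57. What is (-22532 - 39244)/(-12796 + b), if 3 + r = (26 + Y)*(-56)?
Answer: 2808/53 ≈ 52.981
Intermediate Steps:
r = -4651 (r = -3 + (26 + 57)*(-56) = -3 + 83*(-56) = -3 - 4648 = -4651)
b = 11630 (b = 5*(1 - 1*(-4651))/2 = 5*(1 + 4651)/2 = (5/2)*4652 = 11630)
(-22532 - 39244)/(-12796 + b) = (-22532 - 39244)/(-12796 + 11630) = -61776/(-1166) = -61776*(-1/1166) = 2808/53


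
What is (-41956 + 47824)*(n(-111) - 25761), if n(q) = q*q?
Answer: -78865920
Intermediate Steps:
n(q) = q**2
(-41956 + 47824)*(n(-111) - 25761) = (-41956 + 47824)*((-111)**2 - 25761) = 5868*(12321 - 25761) = 5868*(-13440) = -78865920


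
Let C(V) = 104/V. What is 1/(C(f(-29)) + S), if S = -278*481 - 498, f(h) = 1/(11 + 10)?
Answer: -1/132032 ≈ -7.5739e-6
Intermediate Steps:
f(h) = 1/21
S = -134216 (S = -133718 - 498 = -134216)
1/(C(f(-29)) + S) = 1/(104/(1/21) - 134216) = 1/(104*21 - 134216) = 1/(2184 - 134216) = 1/(-132032) = -1/132032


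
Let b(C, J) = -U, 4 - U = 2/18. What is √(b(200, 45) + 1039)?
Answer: 2*√2329/3 ≈ 32.173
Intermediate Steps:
U = 35/9 (U = 4 - 2/18 = 4 - 1*⅑ = 4 - ⅑ = 35/9 ≈ 3.8889)
b(C, J) = -35/9 (b(C, J) = -1*35/9 = -35/9)
√(b(200, 45) + 1039) = √(-35/9 + 1039) = √(9316/9) = 2*√2329/3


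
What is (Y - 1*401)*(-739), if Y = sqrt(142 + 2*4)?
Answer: 296339 - 3695*sqrt(6) ≈ 2.8729e+5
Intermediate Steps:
Y = 5*sqrt(6) (Y = sqrt(142 + 8) = sqrt(150) = 5*sqrt(6) ≈ 12.247)
(Y - 1*401)*(-739) = (5*sqrt(6) - 1*401)*(-739) = (5*sqrt(6) - 401)*(-739) = (-401 + 5*sqrt(6))*(-739) = 296339 - 3695*sqrt(6)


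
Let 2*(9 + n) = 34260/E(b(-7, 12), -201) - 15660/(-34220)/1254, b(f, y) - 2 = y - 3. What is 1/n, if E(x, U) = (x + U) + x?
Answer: -8828996/924379473 ≈ -0.0095513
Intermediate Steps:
b(f, y) = -1 + y (b(f, y) = 2 + (y - 3) = 2 + (-3 + y) = -1 + y)
E(x, U) = U + 2*x (E(x, U) = (U + x) + x = U + 2*x)
n = -924379473/8828996 (n = -9 + (34260/(-201 + 2*(-1 + 12)) - 15660/(-34220)/1254)/2 = -9 + (34260/(-201 + 2*11) - 15660*(-1/34220)*(1/1254))/2 = -9 + (34260/(-201 + 22) + (27/59)*(1/1254))/2 = -9 + (34260/(-179) + 9/24662)/2 = -9 + (34260*(-1/179) + 9/24662)/2 = -9 + (-34260/179 + 9/24662)/2 = -9 + (½)*(-844918509/4414498) = -9 - 844918509/8828996 = -924379473/8828996 ≈ -104.70)
1/n = 1/(-924379473/8828996) = -8828996/924379473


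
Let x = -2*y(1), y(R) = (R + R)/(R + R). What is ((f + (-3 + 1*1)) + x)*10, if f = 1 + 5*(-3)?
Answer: -180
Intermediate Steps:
y(R) = 1 (y(R) = (2*R)/((2*R)) = (2*R)*(1/(2*R)) = 1)
f = -14 (f = 1 - 15 = -14)
x = -2 (x = -2*1 = -2)
((f + (-3 + 1*1)) + x)*10 = ((-14 + (-3 + 1*1)) - 2)*10 = ((-14 + (-3 + 1)) - 2)*10 = ((-14 - 2) - 2)*10 = (-16 - 2)*10 = -18*10 = -180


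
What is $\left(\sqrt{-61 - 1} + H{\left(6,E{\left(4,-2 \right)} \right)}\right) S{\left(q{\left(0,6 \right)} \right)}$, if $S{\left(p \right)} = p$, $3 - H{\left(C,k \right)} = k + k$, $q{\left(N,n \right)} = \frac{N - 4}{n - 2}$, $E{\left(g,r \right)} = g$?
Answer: $5 - i \sqrt{62} \approx 5.0 - 7.874 i$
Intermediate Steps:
$q{\left(N,n \right)} = \frac{-4 + N}{-2 + n}$
$H{\left(C,k \right)} = 3 - 2 k$ ($H{\left(C,k \right)} = 3 - \left(k + k\right) = 3 - 2 k$)
$\left(\sqrt{-61 - 1} + H{\left(6,E{\left(4,-2 \right)} \right)}\right) S{\left(q{\left(0,6 \right)} \right)} = \left(\sqrt{-61 - 1} + \left(3 - 8\right)\right) \frac{-4 + 0}{-2 + 6} = \left(\sqrt{-62} + \left(3 - 8\right)\right) \frac{1}{4} \left(-4\right) = \left(i \sqrt{62} - 5\right) \frac{1}{4} \left(-4\right) = \left(-5 + i \sqrt{62}\right) \left(-1\right) = 5 - i \sqrt{62}$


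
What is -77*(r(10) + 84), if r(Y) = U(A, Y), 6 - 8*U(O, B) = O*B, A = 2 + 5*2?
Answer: -21483/4 ≈ -5370.8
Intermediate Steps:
A = 12 (A = 2 + 10 = 12)
U(O, B) = ¾ - B*O/8 (U(O, B) = ¾ - O*B/8 = ¾ - B*O/8)
r(Y) = ¾ - 3*Y/2 (r(Y) = ¾ - ⅛*Y*12 = ¾ - 3*Y/2)
-77*(r(10) + 84) = -77*((¾ - 3/2*10) + 84) = -77*((¾ - 15) + 84) = -77*(-57/4 + 84) = -77*279/4 = -21483/4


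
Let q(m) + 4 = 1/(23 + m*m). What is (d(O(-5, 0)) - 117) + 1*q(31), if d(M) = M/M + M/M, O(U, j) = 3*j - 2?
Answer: -117095/984 ≈ -119.00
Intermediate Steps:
O(U, j) = -2 + 3*j
q(m) = -4 + 1/(23 + m²) (q(m) = -4 + 1/(23 + m*m) = -4 + 1/(23 + m²))
d(M) = 2 (d(M) = 1 + 1 = 2)
(d(O(-5, 0)) - 117) + 1*q(31) = (2 - 117) + 1*((-91 - 4*31²)/(23 + 31²)) = -115 + 1*((-91 - 4*961)/(23 + 961)) = -115 + 1*((-91 - 3844)/984) = -115 + 1*((1/984)*(-3935)) = -115 + 1*(-3935/984) = -115 - 3935/984 = -117095/984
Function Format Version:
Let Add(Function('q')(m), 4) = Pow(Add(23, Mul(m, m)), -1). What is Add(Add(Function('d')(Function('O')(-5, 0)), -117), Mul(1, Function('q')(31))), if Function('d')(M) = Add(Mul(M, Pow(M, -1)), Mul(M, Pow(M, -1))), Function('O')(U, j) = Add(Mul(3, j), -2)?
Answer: Rational(-117095, 984) ≈ -119.00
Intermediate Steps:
Function('O')(U, j) = Add(-2, Mul(3, j))
Function('q')(m) = Add(-4, Pow(Add(23, Pow(m, 2)), -1)) (Function('q')(m) = Add(-4, Pow(Add(23, Mul(m, m)), -1)) = Add(-4, Pow(Add(23, Pow(m, 2)), -1)))
Function('d')(M) = 2 (Function('d')(M) = Add(1, 1) = 2)
Add(Add(Function('d')(Function('O')(-5, 0)), -117), Mul(1, Function('q')(31))) = Add(Add(2, -117), Mul(1, Mul(Pow(Add(23, Pow(31, 2)), -1), Add(-91, Mul(-4, Pow(31, 2)))))) = Add(-115, Mul(1, Mul(Pow(Add(23, 961), -1), Add(-91, Mul(-4, 961))))) = Add(-115, Mul(1, Mul(Pow(984, -1), Add(-91, -3844)))) = Add(-115, Mul(1, Mul(Rational(1, 984), -3935))) = Add(-115, Mul(1, Rational(-3935, 984))) = Add(-115, Rational(-3935, 984)) = Rational(-117095, 984)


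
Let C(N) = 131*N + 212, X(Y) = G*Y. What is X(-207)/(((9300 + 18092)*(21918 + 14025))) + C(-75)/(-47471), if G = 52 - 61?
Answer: 3154857964867/15579201396992 ≈ 0.20250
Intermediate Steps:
G = -9
X(Y) = -9*Y
C(N) = 212 + 131*N
X(-207)/(((9300 + 18092)*(21918 + 14025))) + C(-75)/(-47471) = (-9*(-207))/(((9300 + 18092)*(21918 + 14025))) + (212 + 131*(-75))/(-47471) = 1863/((27392*35943)) + (212 - 9825)*(-1/47471) = 1863/984550656 - 9613*(-1/47471) = 1863*(1/984550656) + 9613/47471 = 621/328183552 + 9613/47471 = 3154857964867/15579201396992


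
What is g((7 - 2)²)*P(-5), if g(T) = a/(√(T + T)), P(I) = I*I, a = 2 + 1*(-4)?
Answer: -5*√2 ≈ -7.0711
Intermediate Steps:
a = -2 (a = 2 - 4 = -2)
P(I) = I²
g(T) = -√2/√T (g(T) = -2/√(T + T) = -2*√2/(2*√T) = -√2/√T)
g((7 - 2)²)*P(-5) = -√2/√((7 - 2)²)*(-5)² = -√2/√(5²)*25 = -√2/√25*25 = -1*√2*⅕*25 = -√2/5*25 = -5*√2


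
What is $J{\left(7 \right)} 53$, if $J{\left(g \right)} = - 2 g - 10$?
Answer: $-1272$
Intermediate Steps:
$J{\left(g \right)} = -10 - 2 g$
$J{\left(7 \right)} 53 = \left(-10 - 14\right) 53 = \left(-24\right) 53 = -1272$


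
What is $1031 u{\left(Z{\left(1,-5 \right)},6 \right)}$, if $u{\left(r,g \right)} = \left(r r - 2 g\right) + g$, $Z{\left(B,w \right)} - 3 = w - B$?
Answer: $3093$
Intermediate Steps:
$Z{\left(B,w \right)} = 3 + w - B$ ($Z{\left(B,w \right)} = 3 - \left(B - w\right) = 3 + w - B$)
$u{\left(r,g \right)} = r^{2} - g$ ($u{\left(r,g \right)} = \left(r^{2} - 2 g\right) + g = r^{2} - g$)
$1031 u{\left(Z{\left(1,-5 \right)},6 \right)} = 1031 \left(\left(3 - 5 - 1\right)^{2} - 6\right) = 1031 \left(\left(-3\right)^{2} - 6\right) = 1031 \left(9 - 6\right) = 1031 \cdot 3 = 3093$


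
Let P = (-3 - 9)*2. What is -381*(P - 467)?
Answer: 187071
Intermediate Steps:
P = -24 (P = -12*2 = -24)
-381*(P - 467) = -381*(-24 - 467) = -381*(-491) = 187071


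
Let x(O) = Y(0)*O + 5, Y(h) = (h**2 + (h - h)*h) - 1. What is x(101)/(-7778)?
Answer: 48/3889 ≈ 0.012342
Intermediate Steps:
Y(h) = -1 + h**2 (Y(h) = (h**2 + 0*h) - 1 = (h**2 + 0) - 1 = h**2 - 1 = -1 + h**2)
x(O) = 5 - O (x(O) = (-1 + 0**2)*O + 5 = (-1 + 0)*O + 5 = -O + 5 = 5 - O)
x(101)/(-7778) = (5 - 1*101)/(-7778) = (5 - 101)*(-1/7778) = -96*(-1/7778) = 48/3889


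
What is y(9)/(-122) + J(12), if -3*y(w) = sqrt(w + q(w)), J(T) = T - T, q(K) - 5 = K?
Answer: sqrt(23)/366 ≈ 0.013103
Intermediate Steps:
q(K) = 5 + K
J(T) = 0
y(w) = -sqrt(5 + 2*w)/3 (y(w) = -sqrt(w + (5 + w))/3 = -sqrt(5 + 2*w)/3)
y(9)/(-122) + J(12) = -sqrt(5 + 2*9)/3/(-122) + 0 = -sqrt(5 + 18)/3*(-1/122) + 0 = -sqrt(23)/3*(-1/122) + 0 = sqrt(23)/366 + 0 = sqrt(23)/366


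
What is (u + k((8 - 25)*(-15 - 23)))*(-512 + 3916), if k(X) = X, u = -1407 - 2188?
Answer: -10038396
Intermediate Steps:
u = -3595
(u + k((8 - 25)*(-15 - 23)))*(-512 + 3916) = (-3595 + (8 - 25)*(-15 - 23))*(-512 + 3916) = (-3595 - 17*(-38))*3404 = (-3595 + 646)*3404 = -2949*3404 = -10038396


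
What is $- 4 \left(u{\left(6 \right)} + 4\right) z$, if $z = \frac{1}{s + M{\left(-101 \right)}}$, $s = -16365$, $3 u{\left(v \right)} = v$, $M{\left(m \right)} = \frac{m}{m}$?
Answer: $\frac{6}{4091} \approx 0.0014666$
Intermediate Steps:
$M{\left(m \right)} = 1$
$u{\left(v \right)} = \frac{v}{3}$
$z = - \frac{1}{16364}$ ($z = \frac{1}{-16365 + 1} = \frac{1}{-16364} = - \frac{1}{16364} \approx -6.111 \cdot 10^{-5}$)
$- 4 \left(u{\left(6 \right)} + 4\right) z = - 4 \left(\frac{1}{3} \cdot 6 + 4\right) \left(- \frac{1}{16364}\right) = - 4 \left(2 + 4\right) \left(- \frac{1}{16364}\right) = \left(-4\right) 6 \left(- \frac{1}{16364}\right) = \left(-24\right) \left(- \frac{1}{16364}\right) = \frac{6}{4091}$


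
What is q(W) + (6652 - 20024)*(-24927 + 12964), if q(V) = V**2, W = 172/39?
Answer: 243313237540/1521 ≈ 1.5997e+8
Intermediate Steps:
W = 172/39 (W = 172*(1/39) = 172/39 ≈ 4.4103)
q(W) + (6652 - 20024)*(-24927 + 12964) = (172/39)**2 + (6652 - 20024)*(-24927 + 12964) = 29584/1521 - 13372*(-11963) = 29584/1521 + 159969236 = 243313237540/1521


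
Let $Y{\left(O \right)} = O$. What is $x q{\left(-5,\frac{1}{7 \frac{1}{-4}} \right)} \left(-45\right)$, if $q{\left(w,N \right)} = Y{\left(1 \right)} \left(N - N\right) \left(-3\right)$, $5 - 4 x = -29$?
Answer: $0$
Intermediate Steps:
$x = \frac{17}{2}$ ($x = \frac{5}{4} - - \frac{29}{4} = \frac{5}{4} + \frac{29}{4} = \frac{17}{2} \approx 8.5$)
$q{\left(w,N \right)} = 0$ ($q{\left(w,N \right)} = 1 \left(N - N\right) \left(-3\right) = 1 \cdot 0 \left(-3\right) = 0 \left(-3\right) = 0$)
$x q{\left(-5,\frac{1}{7 \frac{1}{-4}} \right)} \left(-45\right) = \frac{17}{2} \cdot 0 \left(-45\right) = 0 \left(-45\right) = 0$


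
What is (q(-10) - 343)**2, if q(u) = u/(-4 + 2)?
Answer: 114244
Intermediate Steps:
q(u) = -u/2 (q(u) = u/(-2) = u*(-1/2) = -u/2)
(q(-10) - 343)**2 = (-1/2*(-10) - 343)**2 = (5 - 343)**2 = (-338)**2 = 114244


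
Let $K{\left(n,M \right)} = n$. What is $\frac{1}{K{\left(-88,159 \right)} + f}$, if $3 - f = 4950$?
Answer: $- \frac{1}{5035} \approx -0.00019861$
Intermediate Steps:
$f = -4947$ ($f = 3 - 4950 = -4947$)
$\frac{1}{K{\left(-88,159 \right)} + f} = \frac{1}{-88 - 4947} = \frac{1}{-5035} = - \frac{1}{5035}$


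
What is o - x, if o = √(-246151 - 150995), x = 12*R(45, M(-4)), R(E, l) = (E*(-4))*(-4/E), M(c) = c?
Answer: -192 + I*√397146 ≈ -192.0 + 630.2*I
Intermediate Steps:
R(E, l) = 16 (R(E, l) = (-4*E)*(-4/E) = 16)
x = 192 (x = 12*16 = 192)
o = I*√397146 (o = √(-397146) = I*√397146 ≈ 630.2*I)
o - x = I*√397146 - 1*192 = I*√397146 - 192 = -192 + I*√397146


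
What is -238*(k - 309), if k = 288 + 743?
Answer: -171836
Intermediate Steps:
k = 1031
-238*(k - 309) = -238*(1031 - 309) = -238*722 = -171836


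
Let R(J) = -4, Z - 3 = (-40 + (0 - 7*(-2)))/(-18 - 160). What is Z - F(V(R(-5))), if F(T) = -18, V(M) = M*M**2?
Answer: 1882/89 ≈ 21.146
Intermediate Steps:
Z = 280/89 (Z = 3 + (-40 + (0 - 7*(-2)))/(-18 - 160) = 3 + (-40 + (0 + 14))/(-178) = 3 + (-40 + 14)*(-1/178) = 3 - 26*(-1/178) = 3 + 13/89 = 280/89 ≈ 3.1461)
V(M) = M**3
Z - F(V(R(-5))) = 280/89 - 1*(-18) = 280/89 + 18 = 1882/89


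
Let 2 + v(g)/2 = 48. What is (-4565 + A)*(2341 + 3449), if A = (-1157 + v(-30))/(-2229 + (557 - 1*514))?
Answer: -28886382375/1093 ≈ -2.6429e+7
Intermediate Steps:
v(g) = 92 (v(g) = -4 + 2*48 = -4 + 96 = 92)
A = 1065/2186 (A = (-1157 + 92)/(-2229 + (557 - 1*514)) = -1065/(-2229 + (557 - 514)) = -1065/(-2229 + 43) = -1065/(-2186) = -1065*(-1/2186) = 1065/2186 ≈ 0.48719)
(-4565 + A)*(2341 + 3449) = (-4565 + 1065/2186)*(2341 + 3449) = -9978025/2186*5790 = -28886382375/1093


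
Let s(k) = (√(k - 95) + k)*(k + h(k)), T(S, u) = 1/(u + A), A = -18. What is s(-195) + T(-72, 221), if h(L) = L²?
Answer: -1497500549/203 + 37830*I*√290 ≈ -7.3768e+6 + 6.4422e+5*I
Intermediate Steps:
T(S, u) = 1/(-18 + u) (T(S, u) = 1/(u - 18) = 1/(-18 + u))
s(k) = (k + k²)*(k + √(-95 + k)) (s(k) = (√(k - 95) + k)*(k + k²) = (√(-95 + k) + k)*(k + k²) = (k + √(-95 + k))*(k + k²) = (k + k²)*(k + √(-95 + k)))
s(-195) + T(-72, 221) = -195*(-195 + (-195)² + √(-95 - 195) - 195*√(-95 - 195)) + 1/(-18 + 221) = -195*(-195 + 38025 + √(-290) - 195*I*√290) + 1/203 = -195*(-195 + 38025 + I*√290 - 195*I*√290) + 1/203 = -195*(37830 - 194*I*√290) + 1/203 = (-7376850 + 37830*I*√290) + 1/203 = -1497500549/203 + 37830*I*√290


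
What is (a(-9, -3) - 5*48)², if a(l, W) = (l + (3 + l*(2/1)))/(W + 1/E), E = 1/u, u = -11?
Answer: 2782224/49 ≈ 56780.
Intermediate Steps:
E = -1/11 (E = 1/(-11) = -1/11 ≈ -0.090909)
a(l, W) = (3 + 3*l)/(-11 + W) (a(l, W) = (l + (3 + l*(2/1)))/(W + 1/(-1/11)) = (l + (3 + l*(2*1)))/(W - 11) = (l + (3 + l*2))/(-11 + W) = (l + (3 + 2*l))/(-11 + W) = (3 + 3*l)/(-11 + W))
(a(-9, -3) - 5*48)² = (3*(1 - 9)/(-11 - 3) - 5*48)² = (3*(-8)/(-14) - 240)² = (3*(-1/14)*(-8) - 240)² = (12/7 - 240)² = (-1668/7)² = 2782224/49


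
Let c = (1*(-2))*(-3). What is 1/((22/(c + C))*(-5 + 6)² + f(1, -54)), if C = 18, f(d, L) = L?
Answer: -12/637 ≈ -0.018838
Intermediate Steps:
c = 6 (c = -2*(-3) = 6)
1/((22/(c + C))*(-5 + 6)² + f(1, -54)) = 1/((22/(6 + 18))*(-5 + 6)² - 54) = 1/((22/24)*1² - 54) = 1/((22*(1/24))*1 - 54) = 1/((11/12)*1 - 54) = 1/(11/12 - 54) = 1/(-637/12) = -12/637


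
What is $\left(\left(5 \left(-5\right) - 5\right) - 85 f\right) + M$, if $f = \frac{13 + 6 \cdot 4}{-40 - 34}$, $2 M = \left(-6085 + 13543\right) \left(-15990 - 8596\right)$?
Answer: $- \frac{183362363}{2} \approx -9.1681 \cdot 10^{7}$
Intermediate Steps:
$M = -91681194$ ($M = \frac{\left(-6085 + 13543\right) \left(-15990 - 8596\right)}{2} = \frac{7458 \left(-24586\right)}{2} = \frac{1}{2} \left(-183362388\right) = -91681194$)
$f = - \frac{1}{2}$ ($f = \frac{13 + 24}{-74} = 37 \left(- \frac{1}{74}\right) = - \frac{1}{2} \approx -0.5$)
$\left(\left(5 \left(-5\right) - 5\right) - 85 f\right) + M = \left(\left(5 \left(-5\right) - 5\right) - - \frac{85}{2}\right) - 91681194 = \left(\left(-25 - 5\right) + \frac{85}{2}\right) - 91681194 = \left(-30 + \frac{85}{2}\right) - 91681194 = \frac{25}{2} - 91681194 = - \frac{183362363}{2}$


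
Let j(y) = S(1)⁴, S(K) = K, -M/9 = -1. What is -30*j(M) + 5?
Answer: -25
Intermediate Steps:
M = 9 (M = -9*(-1) = 9)
j(y) = 1 (j(y) = 1⁴ = 1)
-30*j(M) + 5 = -30*1 + 5 = -30 + 5 = -25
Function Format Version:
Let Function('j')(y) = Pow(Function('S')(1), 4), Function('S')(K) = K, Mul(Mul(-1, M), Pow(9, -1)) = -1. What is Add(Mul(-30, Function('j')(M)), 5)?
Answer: -25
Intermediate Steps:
M = 9 (M = Mul(-9, -1) = 9)
Function('j')(y) = 1 (Function('j')(y) = Pow(1, 4) = 1)
Add(Mul(-30, Function('j')(M)), 5) = Add(Mul(-30, 1), 5) = Add(-30, 5) = -25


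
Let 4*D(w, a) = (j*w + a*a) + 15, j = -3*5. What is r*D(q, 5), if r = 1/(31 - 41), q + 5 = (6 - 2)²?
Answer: 25/8 ≈ 3.1250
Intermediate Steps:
j = -15
q = 11 (q = -5 + (6 - 2)² = -5 + 4² = -5 + 16 = 11)
D(w, a) = 15/4 - 15*w/4 + a²/4 (D(w, a) = ((-15*w + a*a) + 15)/4 = ((-15*w + a²) + 15)/4 = ((a² - 15*w) + 15)/4 = (15 + a² - 15*w)/4 = 15/4 - 15*w/4 + a²/4)
r = -⅒ (r = 1/(-10) = -⅒ ≈ -0.10000)
r*D(q, 5) = -(15/4 - 15/4*11 + (¼)*5²)/10 = -(15/4 - 165/4 + (¼)*25)/10 = -(15/4 - 165/4 + 25/4)/10 = -⅒*(-125/4) = 25/8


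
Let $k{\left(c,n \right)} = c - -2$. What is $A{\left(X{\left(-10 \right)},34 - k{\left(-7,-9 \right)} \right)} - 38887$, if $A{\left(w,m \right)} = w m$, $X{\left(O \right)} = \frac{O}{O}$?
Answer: $-38848$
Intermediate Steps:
$k{\left(c,n \right)} = 2 + c$ ($k{\left(c,n \right)} = c + 2 = 2 + c$)
$X{\left(O \right)} = 1$
$A{\left(w,m \right)} = m w$
$A{\left(X{\left(-10 \right)},34 - k{\left(-7,-9 \right)} \right)} - 38887 = \left(34 - \left(2 - 7\right)\right) 1 - 38887 = \left(34 - -5\right) 1 - 38887 = \left(34 + 5\right) 1 - 38887 = 39 \cdot 1 - 38887 = 39 - 38887 = -38848$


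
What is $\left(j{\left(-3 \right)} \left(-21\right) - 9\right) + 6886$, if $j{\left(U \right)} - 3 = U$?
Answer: $6877$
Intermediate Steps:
$j{\left(U \right)} = 3 + U$
$\left(j{\left(-3 \right)} \left(-21\right) - 9\right) + 6886 = \left(\left(3 - 3\right) \left(-21\right) - 9\right) + 6886 = \left(0 \left(-21\right) + \left(-18 + 9\right)\right) + 6886 = \left(0 - 9\right) + 6886 = -9 + 6886 = 6877$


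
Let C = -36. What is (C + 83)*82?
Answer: 3854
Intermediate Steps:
(C + 83)*82 = (-36 + 83)*82 = 47*82 = 3854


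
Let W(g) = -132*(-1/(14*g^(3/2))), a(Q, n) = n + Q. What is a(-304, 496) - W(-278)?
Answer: 192 - 33*I*√278/270494 ≈ 192.0 - 0.0020341*I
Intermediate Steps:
a(Q, n) = Q + n
W(g) = 66/(7*g^(3/2)) (W(g) = -132*(-1/(14*g^(3/2))) = -(-66)/(7*g^(3/2)) = 66/(7*g^(3/2)))
a(-304, 496) - W(-278) = (-304 + 496) - 66/(7*(-278)^(3/2)) = 192 - 66*I*√278/77284/7 = 192 - 33*I*√278/270494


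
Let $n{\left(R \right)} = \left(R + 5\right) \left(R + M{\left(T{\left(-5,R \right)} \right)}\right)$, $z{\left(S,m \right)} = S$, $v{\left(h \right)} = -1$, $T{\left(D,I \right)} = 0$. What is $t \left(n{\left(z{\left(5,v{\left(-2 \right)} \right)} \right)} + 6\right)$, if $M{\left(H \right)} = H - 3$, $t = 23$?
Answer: $598$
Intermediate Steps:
$M{\left(H \right)} = -3 + H$ ($M{\left(H \right)} = H - 3 = -3 + H$)
$n{\left(R \right)} = \left(-3 + R\right) \left(5 + R\right)$ ($n{\left(R \right)} = \left(R + 5\right) \left(R + \left(-3 + 0\right)\right) = \left(5 + R\right) \left(R - 3\right) = \left(5 + R\right) \left(-3 + R\right) = \left(-3 + R\right) \left(5 + R\right)$)
$t \left(n{\left(z{\left(5,v{\left(-2 \right)} \right)} \right)} + 6\right) = 23 \left(\left(-15 + 5^{2} + 2 \cdot 5\right) + 6\right) = 23 \left(\left(-15 + 25 + 10\right) + 6\right) = 23 \left(20 + 6\right) = 23 \cdot 26 = 598$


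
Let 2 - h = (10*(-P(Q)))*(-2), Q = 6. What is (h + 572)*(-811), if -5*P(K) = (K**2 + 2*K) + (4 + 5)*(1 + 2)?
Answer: -708814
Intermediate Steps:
P(K) = -27/5 - 2*K/5 - K**2/5 (P(K) = -((K**2 + 2*K) + (4 + 5)*(1 + 2))/5 = -((K**2 + 2*K) + 9*3)/5 = -((K**2 + 2*K) + 27)/5 = -(27 + K**2 + 2*K)/5 = -27/5 - 2*K/5 - K**2/5)
h = 302 (h = 2 - 10*(-(-27/5 - 2/5*6 - 1/5*6**2))*(-2) = 2 - 10*(-(-27/5 - 12/5 - 1/5*36))*(-2) = 2 - 10*(-(-27/5 - 12/5 - 36/5))*(-2) = 2 - 10*(-1*(-15))*(-2) = 2 - 10*15*(-2) = 2 - 150*(-2) = 2 - 1*(-300) = 2 + 300 = 302)
(h + 572)*(-811) = (302 + 572)*(-811) = 874*(-811) = -708814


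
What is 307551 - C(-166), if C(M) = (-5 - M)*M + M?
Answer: 334443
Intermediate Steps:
C(M) = M + M*(-5 - M) (C(M) = M*(-5 - M) + M = M + M*(-5 - M))
307551 - C(-166) = 307551 - (-1)*(-166)*(4 - 166) = 307551 - (-1)*(-166)*(-162) = 307551 - 1*(-26892) = 307551 + 26892 = 334443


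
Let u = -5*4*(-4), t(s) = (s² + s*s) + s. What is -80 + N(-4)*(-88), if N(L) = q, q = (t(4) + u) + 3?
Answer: -10552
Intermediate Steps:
t(s) = s + 2*s² (t(s) = (s² + s²) + s = 2*s² + s = s + 2*s²)
u = 80 (u = -20*(-4) = 80)
q = 119 (q = (4*(1 + 2*4) + 80) + 3 = (4*(1 + 8) + 80) + 3 = (4*9 + 80) + 3 = (36 + 80) + 3 = 116 + 3 = 119)
N(L) = 119
-80 + N(-4)*(-88) = -80 + 119*(-88) = -80 - 10472 = -10552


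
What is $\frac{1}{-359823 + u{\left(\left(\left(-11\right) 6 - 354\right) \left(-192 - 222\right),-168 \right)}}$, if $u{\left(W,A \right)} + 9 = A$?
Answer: $- \frac{1}{360000} \approx -2.7778 \cdot 10^{-6}$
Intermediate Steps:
$u{\left(W,A \right)} = -9 + A$
$\frac{1}{-359823 + u{\left(\left(\left(-11\right) 6 - 354\right) \left(-192 - 222\right),-168 \right)}} = \frac{1}{-359823 - 177} = \frac{1}{-360000} = - \frac{1}{360000}$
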